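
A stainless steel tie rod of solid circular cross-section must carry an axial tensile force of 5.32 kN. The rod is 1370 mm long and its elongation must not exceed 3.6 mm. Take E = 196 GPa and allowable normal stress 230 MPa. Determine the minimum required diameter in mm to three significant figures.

Required area A ≥ P/σ_allow = 5320/230 = 23.13 mm².
For a solid circular section, d ≥ √(4A/π) = 5.427 mm.
Elongation limit: A ≥ PL/(Eδ_allow) = 5320·1370/(196000·3.6) = 10.33 mm² ⇒ d ≥ 3.627 mm.
The stress limit governs.

5.43 mm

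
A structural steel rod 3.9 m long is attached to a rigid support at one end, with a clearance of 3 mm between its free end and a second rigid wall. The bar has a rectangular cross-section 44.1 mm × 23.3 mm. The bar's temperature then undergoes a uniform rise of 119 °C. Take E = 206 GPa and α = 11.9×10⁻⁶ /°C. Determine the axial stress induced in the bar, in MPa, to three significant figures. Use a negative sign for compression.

-133 MPa

Free thermal expansion αLΔT = 11.9e-6 · 3900 · 119 = 5.523 mm.
The walls engage after the gap closes; constrained expansion = 5.523 − 3 = 2.523 mm.
The walls impose strain ε = −(2.523)/3900 = -6.4687e-04; σ = Eε = 206000 · -6.4687e-04 = -133.3 MPa.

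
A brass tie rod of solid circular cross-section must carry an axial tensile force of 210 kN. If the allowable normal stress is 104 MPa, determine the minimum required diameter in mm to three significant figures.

50.7 mm

Required area A ≥ P/σ_allow = 210000/104 = 2019 mm².
For a solid circular section, d ≥ √(4A/π) = 50.7 mm.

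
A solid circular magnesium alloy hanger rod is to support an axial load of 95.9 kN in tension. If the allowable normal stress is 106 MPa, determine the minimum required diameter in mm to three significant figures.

Required area A ≥ P/σ_allow = 95900/106 = 904.7 mm².
For a solid circular section, d ≥ √(4A/π) = 33.94 mm.

33.9 mm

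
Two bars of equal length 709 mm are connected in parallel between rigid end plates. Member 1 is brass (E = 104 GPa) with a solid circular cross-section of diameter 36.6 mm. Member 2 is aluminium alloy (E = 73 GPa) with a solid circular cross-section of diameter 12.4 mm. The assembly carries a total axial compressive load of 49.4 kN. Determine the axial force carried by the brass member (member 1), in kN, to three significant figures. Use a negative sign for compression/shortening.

-45.7 kN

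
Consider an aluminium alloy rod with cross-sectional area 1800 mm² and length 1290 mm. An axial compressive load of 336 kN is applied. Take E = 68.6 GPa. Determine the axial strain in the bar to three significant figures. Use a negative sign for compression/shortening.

-0.00272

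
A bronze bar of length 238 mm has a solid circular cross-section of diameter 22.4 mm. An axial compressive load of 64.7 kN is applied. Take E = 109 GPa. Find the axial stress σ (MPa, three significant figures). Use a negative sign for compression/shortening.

A = 394.1 mm².
σ = N/A = -64700/394.1 = -164.2 MPa.

-164 MPa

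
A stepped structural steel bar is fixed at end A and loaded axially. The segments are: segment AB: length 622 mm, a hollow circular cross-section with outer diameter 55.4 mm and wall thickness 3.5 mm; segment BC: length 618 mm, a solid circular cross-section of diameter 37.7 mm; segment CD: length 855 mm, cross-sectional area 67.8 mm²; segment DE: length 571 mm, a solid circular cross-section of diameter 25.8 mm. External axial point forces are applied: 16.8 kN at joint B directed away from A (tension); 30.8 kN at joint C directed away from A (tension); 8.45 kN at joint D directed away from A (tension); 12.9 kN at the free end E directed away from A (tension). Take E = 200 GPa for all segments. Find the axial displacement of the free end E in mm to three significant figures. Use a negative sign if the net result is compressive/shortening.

Internal axial forces (sectioning from the free end, tension +): N_DE = 12.9 kN, N_CD = 21.35 kN, N_BC = 52.15 kN, N_AB = 68.95 kN.
A_AB = 570.7 mm².
A_BC = 1116 mm².
A_DE = 522.8 mm².
δ_AB = 68950·622/(570.7·200000) = 0.3758 mm
δ_BC = 52150·618/(1116·200000) = 0.1444 mm
δ_CD = 21350·855/(67.8·200000) = 1.346 mm
δ_DE = 12900·571/(522.8·200000) = 0.07045 mm
δ = Σδ_i = 1.937 mm.

1.94 mm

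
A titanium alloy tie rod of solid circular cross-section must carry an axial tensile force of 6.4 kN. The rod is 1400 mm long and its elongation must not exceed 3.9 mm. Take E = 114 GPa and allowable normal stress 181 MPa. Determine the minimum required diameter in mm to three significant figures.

Required area A ≥ P/σ_allow = 6400/181 = 35.36 mm².
For a solid circular section, d ≥ √(4A/π) = 6.71 mm.
Elongation limit: A ≥ PL/(Eδ_allow) = 6400·1400/(114000·3.9) = 20.15 mm² ⇒ d ≥ 5.066 mm.
The stress limit governs.

6.71 mm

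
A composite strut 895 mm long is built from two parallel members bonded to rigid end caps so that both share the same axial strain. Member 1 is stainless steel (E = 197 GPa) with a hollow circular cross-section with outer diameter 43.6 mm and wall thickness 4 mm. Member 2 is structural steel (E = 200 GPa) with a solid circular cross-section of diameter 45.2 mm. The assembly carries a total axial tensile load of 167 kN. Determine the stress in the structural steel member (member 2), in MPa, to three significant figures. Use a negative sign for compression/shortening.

79.7 MPa

A_1 = 497.6 mm².
A_2 = 1605 mm².
Equal strain + equilibrium ⇒ each member carries load in proportion to AE: A₁E₁ = 98030000 N, A₂E₂ = 320900000 N, ΣAE = 419000000 N.
σ₂ = P·E₂/ΣAE = 167000·200000/419000000 = 79.72 MPa.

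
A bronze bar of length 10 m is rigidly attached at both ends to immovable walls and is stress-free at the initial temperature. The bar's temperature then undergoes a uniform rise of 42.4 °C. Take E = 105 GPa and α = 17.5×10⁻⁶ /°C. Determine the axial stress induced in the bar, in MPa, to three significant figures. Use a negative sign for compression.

-77.9 MPa

Free thermal expansion αLΔT = 17.5e-6 · 10000 · 42.4 = 7.42 mm.
The walls impose strain ε = −(7.42)/10000 = -7.4200e-04; σ = Eε = 105000 · -7.4200e-04 = -77.91 MPa.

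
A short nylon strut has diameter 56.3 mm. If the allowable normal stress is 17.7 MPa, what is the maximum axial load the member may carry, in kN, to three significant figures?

44.1 kN

A = 2489 mm².
P_max = σ_allow · A = 17.7 · 2489 = 44060 N = 44.06 kN.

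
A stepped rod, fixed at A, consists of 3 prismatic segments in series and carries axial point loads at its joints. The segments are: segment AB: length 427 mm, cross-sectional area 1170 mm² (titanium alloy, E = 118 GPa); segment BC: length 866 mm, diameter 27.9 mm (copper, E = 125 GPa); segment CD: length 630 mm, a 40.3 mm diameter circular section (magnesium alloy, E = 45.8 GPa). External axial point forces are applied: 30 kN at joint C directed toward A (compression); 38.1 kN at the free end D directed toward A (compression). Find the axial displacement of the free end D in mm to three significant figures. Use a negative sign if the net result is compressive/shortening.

Internal axial forces (sectioning from the free end, tension +): N_CD = -38.1 kN, N_BC = -68.1 kN, N_AB = -68.1 kN.
A_BC = 611.4 mm².
A_CD = 1276 mm².
δ_AB = -68100·427/(1170·118000) = -0.2106 mm
δ_BC = -68100·866/(611.4·125000) = -0.7717 mm
δ_CD = -38100·630/(1276·45800) = -0.4109 mm
δ = Σδ_i = -1.393 mm.

-1.39 mm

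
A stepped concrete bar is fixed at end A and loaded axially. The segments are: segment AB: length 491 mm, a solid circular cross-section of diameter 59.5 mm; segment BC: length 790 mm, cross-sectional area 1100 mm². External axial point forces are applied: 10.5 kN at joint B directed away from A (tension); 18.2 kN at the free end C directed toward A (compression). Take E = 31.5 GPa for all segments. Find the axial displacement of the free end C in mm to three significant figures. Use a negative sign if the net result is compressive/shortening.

-0.458 mm

Internal axial forces (sectioning from the free end, tension +): N_BC = -18.2 kN, N_AB = -7.7 kN.
A_AB = 2781 mm².
δ_AB = -7700·491/(2781·31500) = -0.04317 mm
δ_BC = -18200·790/(1100·31500) = -0.4149 mm
δ = Σδ_i = -0.4581 mm.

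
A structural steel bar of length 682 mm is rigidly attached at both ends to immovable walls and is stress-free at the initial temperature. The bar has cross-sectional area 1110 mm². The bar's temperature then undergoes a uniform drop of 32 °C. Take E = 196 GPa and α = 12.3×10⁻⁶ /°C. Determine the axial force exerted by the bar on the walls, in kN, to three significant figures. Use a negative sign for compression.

85.6 kN

Free thermal expansion αLΔT = 12.3e-6 · 682 · -32 = -0.2684 mm.
The walls impose strain ε = −(-0.2684)/682 = 3.9360e-04; σ = Eε = 196000 · 3.9360e-04 = 77.15 MPa.
Wall reaction R = σ·A = 77.15·1110 = 85630 N = 85.63 kN.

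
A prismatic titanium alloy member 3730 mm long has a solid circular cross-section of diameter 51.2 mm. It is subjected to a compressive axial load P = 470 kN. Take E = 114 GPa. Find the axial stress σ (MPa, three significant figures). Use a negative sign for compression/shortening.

-228 MPa

A = 2059 mm².
σ = N/A = -470000/2059 = -228.3 MPa.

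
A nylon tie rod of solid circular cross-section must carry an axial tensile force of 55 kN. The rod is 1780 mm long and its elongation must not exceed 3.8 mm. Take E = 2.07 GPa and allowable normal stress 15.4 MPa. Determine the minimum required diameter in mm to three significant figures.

126 mm

Required area A ≥ P/σ_allow = 55000/15.4 = 3571 mm².
For a solid circular section, d ≥ √(4A/π) = 67.43 mm.
Elongation limit: A ≥ PL/(Eδ_allow) = 55000·1780/(2070·3.8) = 12450 mm² ⇒ d ≥ 125.9 mm.
The elongation limit governs.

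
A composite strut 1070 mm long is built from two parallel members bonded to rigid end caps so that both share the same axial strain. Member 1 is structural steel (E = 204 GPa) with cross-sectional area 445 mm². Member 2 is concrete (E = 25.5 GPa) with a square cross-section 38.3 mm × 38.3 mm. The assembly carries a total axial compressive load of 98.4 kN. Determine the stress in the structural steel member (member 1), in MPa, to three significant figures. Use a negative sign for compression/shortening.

-157 MPa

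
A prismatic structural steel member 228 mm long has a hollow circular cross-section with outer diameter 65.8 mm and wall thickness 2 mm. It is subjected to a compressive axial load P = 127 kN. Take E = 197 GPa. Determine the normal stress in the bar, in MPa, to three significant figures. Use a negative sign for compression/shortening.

-317 MPa

A = 400.9 mm².
σ = N/A = -127000/400.9 = -316.8 MPa.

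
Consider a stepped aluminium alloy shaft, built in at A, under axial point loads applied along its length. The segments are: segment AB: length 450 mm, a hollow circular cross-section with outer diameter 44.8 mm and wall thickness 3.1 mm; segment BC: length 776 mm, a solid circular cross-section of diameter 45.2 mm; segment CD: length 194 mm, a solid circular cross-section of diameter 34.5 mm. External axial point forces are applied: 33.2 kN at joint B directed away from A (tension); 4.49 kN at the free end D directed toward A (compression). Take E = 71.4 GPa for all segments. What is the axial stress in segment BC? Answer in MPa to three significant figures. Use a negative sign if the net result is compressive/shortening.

Internal axial forces (sectioning from the free end, tension +): N_CD = -4.49 kN, N_BC = -4.49 kN, N_AB = 28.71 kN.
A_BC = 1605 mm².
σ_BC = N_BC/A_BC = -4490/1605 = -2.798 MPa.

-2.80 MPa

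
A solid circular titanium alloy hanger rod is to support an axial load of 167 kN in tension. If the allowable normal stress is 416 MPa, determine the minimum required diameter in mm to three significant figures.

Required area A ≥ P/σ_allow = 167000/416 = 401.4 mm².
For a solid circular section, d ≥ √(4A/π) = 22.61 mm.

22.6 mm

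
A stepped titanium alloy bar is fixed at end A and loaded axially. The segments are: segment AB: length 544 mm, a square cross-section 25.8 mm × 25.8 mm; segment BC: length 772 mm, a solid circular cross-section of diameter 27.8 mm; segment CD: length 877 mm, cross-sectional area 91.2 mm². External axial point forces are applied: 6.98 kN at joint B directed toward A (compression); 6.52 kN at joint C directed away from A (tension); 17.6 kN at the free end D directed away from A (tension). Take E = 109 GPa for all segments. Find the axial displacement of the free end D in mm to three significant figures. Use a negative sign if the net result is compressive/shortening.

Internal axial forces (sectioning from the free end, tension +): N_CD = 17.6 kN, N_BC = 24.12 kN, N_AB = 17.14 kN.
A_AB = 665.6 mm².
A_BC = 607 mm².
δ_AB = 17140·544/(665.6·109000) = 0.1285 mm
δ_BC = 24120·772/(607·109000) = 0.2814 mm
δ_CD = 17600·877/(91.2·109000) = 1.553 mm
δ = Σδ_i = 1.963 mm.

1.96 mm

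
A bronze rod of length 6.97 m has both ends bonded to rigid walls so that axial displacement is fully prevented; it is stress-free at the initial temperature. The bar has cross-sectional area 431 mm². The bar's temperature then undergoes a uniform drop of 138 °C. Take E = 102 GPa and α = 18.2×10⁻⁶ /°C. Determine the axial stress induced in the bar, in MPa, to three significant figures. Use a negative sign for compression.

256 MPa

Free thermal expansion αLΔT = 18.2e-6 · 6970 · -138 = -17.51 mm.
The walls impose strain ε = −(-17.51)/6970 = 2.5116e-03; σ = Eε = 102000 · 2.5116e-03 = 256.2 MPa.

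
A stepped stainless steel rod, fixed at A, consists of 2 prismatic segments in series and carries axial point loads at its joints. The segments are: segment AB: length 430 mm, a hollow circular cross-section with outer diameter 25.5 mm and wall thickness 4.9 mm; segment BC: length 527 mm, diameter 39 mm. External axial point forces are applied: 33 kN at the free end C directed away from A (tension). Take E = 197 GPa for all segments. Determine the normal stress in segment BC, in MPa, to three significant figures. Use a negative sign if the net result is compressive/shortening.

27.6 MPa

Internal axial forces (sectioning from the free end, tension +): N_BC = 33 kN, N_AB = 33 kN.
A_BC = 1195 mm².
σ_BC = N_BC/A_BC = 33000/1195 = 27.62 MPa.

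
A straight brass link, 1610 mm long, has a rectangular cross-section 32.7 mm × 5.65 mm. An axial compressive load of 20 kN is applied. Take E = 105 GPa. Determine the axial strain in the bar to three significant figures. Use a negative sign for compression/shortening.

-0.00103

A = 184.8 mm².
σ = N/A = -108.3 MPa; ε = σ/E = -108.3/105000 = -1.031e-03.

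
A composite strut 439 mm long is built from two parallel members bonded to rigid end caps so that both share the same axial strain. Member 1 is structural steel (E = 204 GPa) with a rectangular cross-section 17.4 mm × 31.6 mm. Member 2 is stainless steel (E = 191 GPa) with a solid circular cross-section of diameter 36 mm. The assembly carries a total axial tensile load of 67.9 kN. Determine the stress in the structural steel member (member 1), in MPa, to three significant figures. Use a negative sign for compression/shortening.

A_1 = 549.8 mm².
A_2 = 1018 mm².
Equal strain + equilibrium ⇒ each member carries load in proportion to AE: A₁E₁ = 112200000 N, A₂E₂ = 194400000 N, ΣAE = 306600000 N.
σ₁ = P·E₁/ΣAE = 67900·204000/306600000 = 45.18 MPa.

45.2 MPa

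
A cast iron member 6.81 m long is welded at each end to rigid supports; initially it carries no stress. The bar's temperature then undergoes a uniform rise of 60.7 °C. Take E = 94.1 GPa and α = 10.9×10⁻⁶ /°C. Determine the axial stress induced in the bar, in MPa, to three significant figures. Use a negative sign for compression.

-62.3 MPa

Free thermal expansion αLΔT = 10.9e-6 · 6810 · 60.7 = 4.506 mm.
The walls impose strain ε = −(4.506)/6810 = -6.6163e-04; σ = Eε = 94100 · -6.6163e-04 = -62.26 MPa.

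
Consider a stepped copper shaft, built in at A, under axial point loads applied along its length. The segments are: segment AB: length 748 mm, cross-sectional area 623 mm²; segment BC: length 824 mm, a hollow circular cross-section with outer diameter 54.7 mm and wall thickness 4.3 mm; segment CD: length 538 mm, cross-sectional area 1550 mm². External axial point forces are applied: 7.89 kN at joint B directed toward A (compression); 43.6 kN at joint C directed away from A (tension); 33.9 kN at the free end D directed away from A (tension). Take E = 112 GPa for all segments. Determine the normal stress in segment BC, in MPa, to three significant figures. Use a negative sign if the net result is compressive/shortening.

114 MPa

Internal axial forces (sectioning from the free end, tension +): N_CD = 33.9 kN, N_BC = 77.5 kN, N_AB = 69.61 kN.
A_BC = 680.8 mm².
σ_BC = N_BC/A_BC = 77500/680.8 = 113.8 MPa.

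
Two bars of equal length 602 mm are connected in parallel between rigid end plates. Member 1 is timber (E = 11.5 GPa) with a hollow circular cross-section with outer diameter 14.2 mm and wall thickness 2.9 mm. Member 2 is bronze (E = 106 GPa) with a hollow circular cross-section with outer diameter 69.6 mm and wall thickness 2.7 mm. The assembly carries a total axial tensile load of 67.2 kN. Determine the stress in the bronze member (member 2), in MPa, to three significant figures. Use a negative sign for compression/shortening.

116 MPa

A_1 = 102.9 mm².
A_2 = 567.5 mm².
Equal strain + equilibrium ⇒ each member carries load in proportion to AE: A₁E₁ = 1184000 N, A₂E₂ = 60150000 N, ΣAE = 61340000 N.
σ₂ = P·E₂/ΣAE = 67200·106000/61340000 = 116.1 MPa.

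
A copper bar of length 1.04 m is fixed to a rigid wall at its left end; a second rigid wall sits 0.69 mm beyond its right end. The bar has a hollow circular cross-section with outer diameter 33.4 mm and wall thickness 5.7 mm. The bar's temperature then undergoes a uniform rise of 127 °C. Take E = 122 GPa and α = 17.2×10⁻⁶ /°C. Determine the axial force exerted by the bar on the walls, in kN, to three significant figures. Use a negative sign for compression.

Free thermal expansion αLΔT = 17.2e-6 · 1040 · 127 = 2.272 mm.
The walls engage after the gap closes; constrained expansion = 2.272 − 0.69 = 1.582 mm.
The walls impose strain ε = −(1.582)/1040 = -1.5209e-03; σ = Eε = 122000 · -1.5209e-03 = -185.6 MPa.
Wall reaction R = σ·A = -185.6·496 = -92040 N = -92.04 kN.

-92.0 kN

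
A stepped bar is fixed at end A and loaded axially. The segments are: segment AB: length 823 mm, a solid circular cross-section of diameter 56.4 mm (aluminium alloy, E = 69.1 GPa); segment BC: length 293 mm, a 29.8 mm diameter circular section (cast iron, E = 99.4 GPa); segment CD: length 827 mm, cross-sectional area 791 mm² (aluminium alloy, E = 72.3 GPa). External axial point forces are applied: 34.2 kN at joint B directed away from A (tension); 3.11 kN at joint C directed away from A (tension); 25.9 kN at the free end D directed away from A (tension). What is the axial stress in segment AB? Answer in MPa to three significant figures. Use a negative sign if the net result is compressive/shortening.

25.3 MPa

Internal axial forces (sectioning from the free end, tension +): N_CD = 25.9 kN, N_BC = 29.01 kN, N_AB = 63.21 kN.
A_AB = 2498 mm².
σ_AB = N_AB/A_AB = 63210/2498 = 25.3 MPa.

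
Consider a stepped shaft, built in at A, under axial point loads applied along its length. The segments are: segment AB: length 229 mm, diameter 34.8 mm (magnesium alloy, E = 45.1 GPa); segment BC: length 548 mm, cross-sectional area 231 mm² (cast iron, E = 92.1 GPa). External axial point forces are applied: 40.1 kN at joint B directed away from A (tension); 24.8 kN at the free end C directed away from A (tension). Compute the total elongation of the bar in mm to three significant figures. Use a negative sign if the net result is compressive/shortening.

0.985 mm

Internal axial forces (sectioning from the free end, tension +): N_BC = 24.8 kN, N_AB = 64.9 kN.
A_AB = 951.1 mm².
δ_AB = 64900·229/(951.1·45100) = 0.3465 mm
δ_BC = 24800·548/(231·92100) = 0.6388 mm
δ = Σδ_i = 0.9853 mm.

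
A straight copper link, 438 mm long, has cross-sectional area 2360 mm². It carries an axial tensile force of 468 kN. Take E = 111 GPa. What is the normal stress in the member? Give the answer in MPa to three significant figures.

198 MPa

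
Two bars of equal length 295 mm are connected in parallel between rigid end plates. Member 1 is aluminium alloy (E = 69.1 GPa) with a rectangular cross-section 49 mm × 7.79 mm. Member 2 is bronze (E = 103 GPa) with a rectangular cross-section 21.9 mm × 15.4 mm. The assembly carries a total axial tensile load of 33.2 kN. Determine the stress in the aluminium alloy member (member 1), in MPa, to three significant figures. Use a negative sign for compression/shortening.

37.5 MPa

A_1 = 381.7 mm².
A_2 = 337.3 mm².
Equal strain + equilibrium ⇒ each member carries load in proportion to AE: A₁E₁ = 26380000 N, A₂E₂ = 34740000 N, ΣAE = 61110000 N.
σ₁ = P·E₁/ΣAE = 33200·69100/61110000 = 37.54 MPa.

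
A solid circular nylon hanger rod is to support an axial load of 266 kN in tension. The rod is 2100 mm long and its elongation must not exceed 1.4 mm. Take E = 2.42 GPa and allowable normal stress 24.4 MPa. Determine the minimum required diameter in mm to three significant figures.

Required area A ≥ P/σ_allow = 266000/24.4 = 10900 mm².
For a solid circular section, d ≥ √(4A/π) = 117.8 mm.
Elongation limit: A ≥ PL/(Eδ_allow) = 266000·2100/(2420·1.4) = 164900 mm² ⇒ d ≥ 458.2 mm.
The elongation limit governs.

458 mm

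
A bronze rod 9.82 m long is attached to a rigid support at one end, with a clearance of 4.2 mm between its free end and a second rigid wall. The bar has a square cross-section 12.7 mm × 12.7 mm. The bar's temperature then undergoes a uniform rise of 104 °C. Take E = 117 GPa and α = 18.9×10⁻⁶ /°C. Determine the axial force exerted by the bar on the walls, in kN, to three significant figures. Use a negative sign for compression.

-29.0 kN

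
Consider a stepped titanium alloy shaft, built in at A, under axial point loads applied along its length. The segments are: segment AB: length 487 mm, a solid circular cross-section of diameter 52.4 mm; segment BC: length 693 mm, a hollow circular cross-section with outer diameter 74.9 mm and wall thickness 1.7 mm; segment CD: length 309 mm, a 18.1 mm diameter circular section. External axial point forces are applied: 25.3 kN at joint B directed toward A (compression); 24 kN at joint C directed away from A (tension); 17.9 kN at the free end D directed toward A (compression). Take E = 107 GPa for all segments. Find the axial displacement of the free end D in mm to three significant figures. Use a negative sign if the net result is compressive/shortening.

-0.140 mm

Internal axial forces (sectioning from the free end, tension +): N_CD = -17.9 kN, N_BC = 6.1 kN, N_AB = -19.2 kN.
A_AB = 2157 mm².
A_BC = 390.9 mm².
A_CD = 257.3 mm².
δ_AB = -19200·487/(2157·107000) = -0.04052 mm
δ_BC = 6100·693/(390.9·107000) = 0.1011 mm
δ_CD = -17900·309/(257.3·107000) = -0.2009 mm
δ = Σδ_i = -0.1404 mm.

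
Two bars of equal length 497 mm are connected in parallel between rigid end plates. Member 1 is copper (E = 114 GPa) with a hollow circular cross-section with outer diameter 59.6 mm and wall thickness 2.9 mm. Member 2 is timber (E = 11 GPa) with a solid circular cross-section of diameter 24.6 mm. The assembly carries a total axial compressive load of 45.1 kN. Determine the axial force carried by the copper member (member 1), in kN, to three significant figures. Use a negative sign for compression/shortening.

A_1 = 516.6 mm².
A_2 = 475.3 mm².
Equal strain + equilibrium ⇒ each member carries load in proportion to AE: A₁E₁ = 58890000 N, A₂E₂ = 5228000 N, ΣAE = 64120000 N.
F₁ = P·A₁E₁/ΣAE = -45100·58890000/64120000 = -41420 N.

-41.4 kN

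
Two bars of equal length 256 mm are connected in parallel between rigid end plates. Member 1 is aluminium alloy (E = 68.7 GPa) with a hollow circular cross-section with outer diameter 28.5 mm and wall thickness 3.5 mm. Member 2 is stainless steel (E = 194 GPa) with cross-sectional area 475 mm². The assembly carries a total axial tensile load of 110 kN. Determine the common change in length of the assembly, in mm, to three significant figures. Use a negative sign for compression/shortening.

A_1 = 274.9 mm².
Equal strain + equilibrium ⇒ each member carries load in proportion to AE: A₁E₁ = 18880000 N, A₂E₂ = 92150000 N, ΣAE = 111000000 N.
δ = PL/ΣAE = 110000·256/111000000 = 0.2536 mm.

0.254 mm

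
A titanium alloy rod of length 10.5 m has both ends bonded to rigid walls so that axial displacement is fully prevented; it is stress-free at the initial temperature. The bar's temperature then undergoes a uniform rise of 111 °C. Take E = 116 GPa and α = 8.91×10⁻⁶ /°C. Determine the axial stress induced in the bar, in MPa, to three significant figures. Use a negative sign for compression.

Free thermal expansion αLΔT = 8.91e-6 · 10500 · 111 = 10.38 mm.
The walls impose strain ε = −(10.38)/10500 = -9.8901e-04; σ = Eε = 116000 · -9.8901e-04 = -114.7 MPa.

-115 MPa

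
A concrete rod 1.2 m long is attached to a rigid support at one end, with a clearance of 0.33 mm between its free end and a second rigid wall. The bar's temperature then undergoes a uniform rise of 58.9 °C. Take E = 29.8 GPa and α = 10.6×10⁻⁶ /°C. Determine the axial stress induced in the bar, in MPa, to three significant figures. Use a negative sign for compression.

-10.4 MPa

Free thermal expansion αLΔT = 10.6e-6 · 1200 · 58.9 = 0.7492 mm.
The walls engage after the gap closes; constrained expansion = 0.7492 − 0.33 = 0.4192 mm.
The walls impose strain ε = −(0.4192)/1200 = -3.4934e-04; σ = Eε = 29800 · -3.4934e-04 = -10.41 MPa.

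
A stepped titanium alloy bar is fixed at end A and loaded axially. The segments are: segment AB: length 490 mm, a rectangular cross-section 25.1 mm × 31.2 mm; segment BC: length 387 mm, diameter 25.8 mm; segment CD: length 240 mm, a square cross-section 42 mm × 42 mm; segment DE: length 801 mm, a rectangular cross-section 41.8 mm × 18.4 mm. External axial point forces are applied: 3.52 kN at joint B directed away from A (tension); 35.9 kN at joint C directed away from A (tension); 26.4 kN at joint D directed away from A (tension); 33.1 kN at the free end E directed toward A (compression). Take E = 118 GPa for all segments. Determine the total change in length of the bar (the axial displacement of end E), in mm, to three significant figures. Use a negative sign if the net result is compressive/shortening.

Internal axial forces (sectioning from the free end, tension +): N_DE = -33.1 kN, N_CD = -6.7 kN, N_BC = 29.2 kN, N_AB = 32.72 kN.
A_AB = 783.1 mm².
A_BC = 522.8 mm².
A_CD = 1764 mm².
A_DE = 769.1 mm².
δ_AB = 32720·490/(783.1·118000) = 0.1735 mm
δ_BC = 29200·387/(522.8·118000) = 0.1832 mm
δ_CD = -6700·240/(1764·118000) = -0.007725 mm
δ_DE = -33100·801/(769.1·118000) = -0.2921 mm
δ = Σδ_i = 0.05682 mm.

0.0568 mm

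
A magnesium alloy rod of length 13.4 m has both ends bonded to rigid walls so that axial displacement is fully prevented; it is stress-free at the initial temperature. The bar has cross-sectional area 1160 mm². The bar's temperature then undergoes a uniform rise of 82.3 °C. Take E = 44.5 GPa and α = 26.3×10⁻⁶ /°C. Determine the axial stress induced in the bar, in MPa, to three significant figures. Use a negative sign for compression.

-96.3 MPa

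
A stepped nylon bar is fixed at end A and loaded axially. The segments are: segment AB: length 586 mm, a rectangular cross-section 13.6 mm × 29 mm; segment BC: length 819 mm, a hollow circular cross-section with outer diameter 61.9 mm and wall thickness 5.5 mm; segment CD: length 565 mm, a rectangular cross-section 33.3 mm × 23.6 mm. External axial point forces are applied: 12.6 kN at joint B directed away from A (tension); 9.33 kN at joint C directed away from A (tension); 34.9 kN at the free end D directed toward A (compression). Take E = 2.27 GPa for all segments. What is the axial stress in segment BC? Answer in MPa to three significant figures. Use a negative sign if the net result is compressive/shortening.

Internal axial forces (sectioning from the free end, tension +): N_CD = -34.9 kN, N_BC = -25.57 kN, N_AB = -12.97 kN.
A_BC = 974.5 mm².
σ_BC = N_BC/A_BC = -25570/974.5 = -26.24 MPa.

-26.2 MPa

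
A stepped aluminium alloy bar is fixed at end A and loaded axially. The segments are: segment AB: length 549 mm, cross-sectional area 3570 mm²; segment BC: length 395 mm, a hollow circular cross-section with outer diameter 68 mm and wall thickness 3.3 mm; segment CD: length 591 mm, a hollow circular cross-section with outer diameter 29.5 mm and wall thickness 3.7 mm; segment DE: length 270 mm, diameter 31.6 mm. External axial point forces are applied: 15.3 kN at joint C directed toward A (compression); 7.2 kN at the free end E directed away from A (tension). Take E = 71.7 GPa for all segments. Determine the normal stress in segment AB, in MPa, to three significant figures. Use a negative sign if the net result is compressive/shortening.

Internal axial forces (sectioning from the free end, tension +): N_DE = 7.2 kN, N_CD = 7.2 kN, N_BC = -8.1 kN, N_AB = -8.1 kN.
σ_AB = N_AB/A_AB = -8100/3570 = -2.269 MPa.

-2.27 MPa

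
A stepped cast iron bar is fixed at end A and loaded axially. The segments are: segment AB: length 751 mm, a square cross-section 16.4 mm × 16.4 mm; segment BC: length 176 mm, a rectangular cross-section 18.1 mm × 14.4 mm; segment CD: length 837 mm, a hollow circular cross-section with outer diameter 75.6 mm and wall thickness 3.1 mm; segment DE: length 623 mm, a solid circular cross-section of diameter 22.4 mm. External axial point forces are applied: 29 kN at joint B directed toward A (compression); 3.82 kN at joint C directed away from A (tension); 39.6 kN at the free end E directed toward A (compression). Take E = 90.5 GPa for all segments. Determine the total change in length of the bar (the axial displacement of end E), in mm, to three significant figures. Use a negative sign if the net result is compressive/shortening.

Internal axial forces (sectioning from the free end, tension +): N_DE = -39.6 kN, N_CD = -39.6 kN, N_BC = -35.78 kN, N_AB = -64.78 kN.
A_AB = 269 mm².
A_BC = 260.6 mm².
A_CD = 706.1 mm².
A_DE = 394.1 mm².
δ_AB = -64780·751/(269·90500) = -1.999 mm
δ_BC = -35780·176/(260.6·90500) = -0.267 mm
δ_CD = -39600·837/(706.1·90500) = -0.5187 mm
δ_DE = -39600·623/(394.1·90500) = -0.6917 mm
δ = Σδ_i = -3.476 mm.

-3.48 mm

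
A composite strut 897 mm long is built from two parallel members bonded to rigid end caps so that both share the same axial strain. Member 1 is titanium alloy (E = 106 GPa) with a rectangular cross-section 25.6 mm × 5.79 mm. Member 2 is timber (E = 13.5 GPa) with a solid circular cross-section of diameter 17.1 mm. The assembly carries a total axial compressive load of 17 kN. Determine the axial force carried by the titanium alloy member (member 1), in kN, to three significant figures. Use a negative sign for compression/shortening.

-14.2 kN

A_1 = 148.2 mm².
A_2 = 229.7 mm².
Equal strain + equilibrium ⇒ each member carries load in proportion to AE: A₁E₁ = 15710000 N, A₂E₂ = 3100000 N, ΣAE = 18810000 N.
F₁ = P·A₁E₁/ΣAE = -17000·15710000/18810000 = -14200 N.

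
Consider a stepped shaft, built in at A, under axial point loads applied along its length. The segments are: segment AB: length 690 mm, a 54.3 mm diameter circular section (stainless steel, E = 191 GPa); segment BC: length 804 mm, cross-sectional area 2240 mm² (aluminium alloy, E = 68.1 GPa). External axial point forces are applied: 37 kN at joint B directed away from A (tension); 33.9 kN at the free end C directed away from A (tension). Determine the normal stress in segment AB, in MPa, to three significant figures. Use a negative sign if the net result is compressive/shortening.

30.6 MPa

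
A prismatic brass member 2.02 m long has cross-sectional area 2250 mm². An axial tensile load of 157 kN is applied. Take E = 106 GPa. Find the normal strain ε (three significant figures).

6.58e-04

σ = N/A = 69.78 MPa; ε = σ/E = 69.78/106000 = 6.583e-04.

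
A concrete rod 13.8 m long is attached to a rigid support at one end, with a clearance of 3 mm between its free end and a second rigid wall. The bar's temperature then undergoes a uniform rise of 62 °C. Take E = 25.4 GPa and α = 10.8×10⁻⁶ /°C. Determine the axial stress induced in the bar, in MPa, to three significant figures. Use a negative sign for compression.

-11.5 MPa

Free thermal expansion αLΔT = 10.8e-6 · 13800 · 62 = 9.24 mm.
The walls engage after the gap closes; constrained expansion = 9.24 − 3 = 6.24 mm.
The walls impose strain ε = −(6.24)/13800 = -4.5221e-04; σ = Eε = 25400 · -4.5221e-04 = -11.49 MPa.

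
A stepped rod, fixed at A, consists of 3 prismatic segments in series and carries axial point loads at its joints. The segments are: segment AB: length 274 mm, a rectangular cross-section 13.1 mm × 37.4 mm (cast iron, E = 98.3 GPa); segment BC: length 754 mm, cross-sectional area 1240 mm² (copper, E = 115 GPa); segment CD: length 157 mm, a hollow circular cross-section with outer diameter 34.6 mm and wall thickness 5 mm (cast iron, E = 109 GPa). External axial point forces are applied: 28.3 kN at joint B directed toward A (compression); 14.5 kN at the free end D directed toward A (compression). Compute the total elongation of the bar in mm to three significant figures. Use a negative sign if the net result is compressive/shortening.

-0.365 mm

Internal axial forces (sectioning from the free end, tension +): N_CD = -14.5 kN, N_BC = -14.5 kN, N_AB = -42.8 kN.
A_AB = 489.9 mm².
A_CD = 465 mm².
δ_AB = -42800·274/(489.9·98300) = -0.2435 mm
δ_BC = -14500·754/(1240·115000) = -0.07667 mm
δ_CD = -14500·157/(465·109000) = -0.04492 mm
δ = Σδ_i = -0.3651 mm.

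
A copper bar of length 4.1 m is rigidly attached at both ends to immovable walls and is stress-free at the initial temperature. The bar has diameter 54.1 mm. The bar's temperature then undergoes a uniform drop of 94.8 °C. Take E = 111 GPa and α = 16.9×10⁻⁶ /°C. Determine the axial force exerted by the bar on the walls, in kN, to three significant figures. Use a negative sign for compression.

Free thermal expansion αLΔT = 16.9e-6 · 4100 · -94.8 = -6.569 mm.
The walls impose strain ε = −(-6.569)/4100 = 1.6021e-03; σ = Eε = 111000 · 1.6021e-03 = 177.8 MPa.
Wall reaction R = σ·A = 177.8·2299 = 408800 N = 408.8 kN.

409 kN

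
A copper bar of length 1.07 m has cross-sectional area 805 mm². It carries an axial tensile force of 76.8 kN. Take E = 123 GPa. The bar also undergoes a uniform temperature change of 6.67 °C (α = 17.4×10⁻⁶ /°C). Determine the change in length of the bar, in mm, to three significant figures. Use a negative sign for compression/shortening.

δ_mech = NL/(AE) = 76800·1070/(805·123000) = 0.8299 mm.
δ_thermal = αLΔT = 17.4e-6·1070·6.67 = 0.1242 mm.
δ = δ_mech + δ_thermal = 0.9541 mm.

0.954 mm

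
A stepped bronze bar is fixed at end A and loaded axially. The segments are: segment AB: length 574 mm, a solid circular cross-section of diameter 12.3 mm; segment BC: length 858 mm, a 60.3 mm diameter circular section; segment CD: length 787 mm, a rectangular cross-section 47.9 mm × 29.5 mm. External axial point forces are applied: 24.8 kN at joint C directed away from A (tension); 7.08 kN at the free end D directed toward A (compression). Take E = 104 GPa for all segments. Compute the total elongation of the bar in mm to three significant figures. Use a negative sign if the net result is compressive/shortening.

0.836 mm

Internal axial forces (sectioning from the free end, tension +): N_CD = -7.08 kN, N_BC = 17.72 kN, N_AB = 17.72 kN.
A_AB = 118.8 mm².
A_BC = 2856 mm².
A_CD = 1413 mm².
δ_AB = 17720·574/(118.8·104000) = 0.8231 mm
δ_BC = 17720·858/(2856·104000) = 0.05119 mm
δ_CD = -7080·787/(1413·104000) = -0.03792 mm
δ = Σδ_i = 0.8364 mm.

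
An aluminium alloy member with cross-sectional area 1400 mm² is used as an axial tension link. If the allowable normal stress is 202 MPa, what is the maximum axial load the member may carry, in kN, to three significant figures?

P_max = σ_allow · A = 202 · 1400 = 282800 N = 282.8 kN.

283 kN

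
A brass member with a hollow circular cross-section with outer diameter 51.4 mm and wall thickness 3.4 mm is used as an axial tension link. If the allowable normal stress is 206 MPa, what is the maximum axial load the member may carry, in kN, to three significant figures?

106 kN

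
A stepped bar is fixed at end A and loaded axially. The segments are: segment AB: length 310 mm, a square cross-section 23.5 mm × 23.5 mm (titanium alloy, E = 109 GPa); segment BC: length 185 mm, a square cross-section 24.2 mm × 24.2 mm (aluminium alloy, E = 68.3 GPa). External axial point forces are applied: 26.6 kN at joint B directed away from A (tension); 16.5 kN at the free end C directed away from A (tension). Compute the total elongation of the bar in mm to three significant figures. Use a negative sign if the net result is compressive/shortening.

0.298 mm

Internal axial forces (sectioning from the free end, tension +): N_BC = 16.5 kN, N_AB = 43.1 kN.
A_AB = 552.2 mm².
A_BC = 585.6 mm².
δ_AB = 43100·310/(552.2·109000) = 0.222 mm
δ_BC = 16500·185/(585.6·68300) = 0.07631 mm
δ = Σδ_i = 0.2983 mm.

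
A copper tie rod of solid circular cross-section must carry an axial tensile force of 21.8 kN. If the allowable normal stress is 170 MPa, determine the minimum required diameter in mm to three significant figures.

12.8 mm

Required area A ≥ P/σ_allow = 21800/170 = 128.2 mm².
For a solid circular section, d ≥ √(4A/π) = 12.78 mm.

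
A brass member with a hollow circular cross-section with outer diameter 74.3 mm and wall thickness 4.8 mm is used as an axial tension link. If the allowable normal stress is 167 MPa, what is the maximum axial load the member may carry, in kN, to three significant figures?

A = 1048 mm².
P_max = σ_allow · A = 167 · 1048 = 175000 N = 175 kN.

175 kN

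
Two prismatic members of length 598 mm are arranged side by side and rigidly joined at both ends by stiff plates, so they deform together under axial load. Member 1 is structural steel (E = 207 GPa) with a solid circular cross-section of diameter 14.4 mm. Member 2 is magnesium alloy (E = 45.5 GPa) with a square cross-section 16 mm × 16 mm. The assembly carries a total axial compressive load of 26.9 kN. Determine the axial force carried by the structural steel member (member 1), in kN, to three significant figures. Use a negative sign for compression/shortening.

A_1 = 162.9 mm².
A_2 = 256 mm².
Equal strain + equilibrium ⇒ each member carries load in proportion to AE: A₁E₁ = 33710000 N, A₂E₂ = 11650000 N, ΣAE = 45360000 N.
F₁ = P·A₁E₁/ΣAE = -26900·33710000/45360000 = -19990 N.

-20.0 kN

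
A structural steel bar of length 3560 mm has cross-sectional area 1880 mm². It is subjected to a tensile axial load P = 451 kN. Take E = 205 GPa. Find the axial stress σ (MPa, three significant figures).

σ = N/A = 451000/1880 = 239.9 MPa.

240 MPa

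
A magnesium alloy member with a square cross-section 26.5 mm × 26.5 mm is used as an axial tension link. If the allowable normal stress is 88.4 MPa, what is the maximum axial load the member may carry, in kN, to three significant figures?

62.1 kN

A = 702.2 mm².
P_max = σ_allow · A = 88.4 · 702.2 = 62080 N = 62.08 kN.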